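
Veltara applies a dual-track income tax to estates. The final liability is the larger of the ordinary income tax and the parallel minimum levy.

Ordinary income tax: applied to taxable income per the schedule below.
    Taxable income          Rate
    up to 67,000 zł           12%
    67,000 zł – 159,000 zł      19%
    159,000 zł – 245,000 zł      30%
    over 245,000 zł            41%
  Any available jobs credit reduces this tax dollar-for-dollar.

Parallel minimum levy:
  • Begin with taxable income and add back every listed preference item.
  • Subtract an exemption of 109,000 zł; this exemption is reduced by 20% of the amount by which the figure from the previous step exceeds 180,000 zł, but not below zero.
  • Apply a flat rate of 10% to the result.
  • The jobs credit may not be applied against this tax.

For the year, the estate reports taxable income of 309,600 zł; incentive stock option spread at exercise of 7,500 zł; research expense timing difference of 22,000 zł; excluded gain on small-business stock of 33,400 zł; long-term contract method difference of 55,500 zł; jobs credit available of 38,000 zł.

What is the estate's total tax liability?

Parallel minimum levy:
  Adjusted income: 309,600 zł + 7,500 zł + 22,000 zł + 33,400 zł + 55,500 zł = 428,000 zł
  Exemption: 109,000 zł − 20% × (428,000 zł − 180,000 zł) = 109,000 zł − 49,600 zł = 59,400 zł
  Base: 428,000 zł − 59,400 zł = 368,600 zł
  368,600 zł × 10% = 36,860 zł

Ordinary income tax:
  67,000 zł × 12% = 8,040 zł
  92,000 zł × 19% = 17,480 zł
  86,000 zł × 30% = 25,800 zł
  64,600 zł × 41% = 26,486 zł
  → 77,806 zł
  Less jobs credit 38,000 zł → 39,806 zł

39,806 zł > 36,860 zł, so the ordinary income tax governs.

39,806 zł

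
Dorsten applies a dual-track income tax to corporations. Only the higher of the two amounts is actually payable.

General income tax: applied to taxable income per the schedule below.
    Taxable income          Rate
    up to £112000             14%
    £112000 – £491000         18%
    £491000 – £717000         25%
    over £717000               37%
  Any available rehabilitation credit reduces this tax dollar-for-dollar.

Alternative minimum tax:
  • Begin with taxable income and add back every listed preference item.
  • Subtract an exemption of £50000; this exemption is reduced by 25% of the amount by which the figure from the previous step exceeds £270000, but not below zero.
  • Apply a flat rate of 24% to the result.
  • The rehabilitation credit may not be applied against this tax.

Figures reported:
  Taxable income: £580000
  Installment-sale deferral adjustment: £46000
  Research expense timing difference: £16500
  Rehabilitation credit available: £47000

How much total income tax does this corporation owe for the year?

£154200

Alternative minimum tax:
  Adjusted income: £580000 + £46000 + £16500 = £642500
  Exemption: 25% × (£642500 − £270000) = £93125 ≥ £50000, so the exemption is fully phased out
  Base: £642500 − £0 = £642500
  £642500 × 24% = £154200

General income tax:
  £112000 × 14% = £15680
  £379000 × 18% = £68220
  £89000 × 25% = £22250
  → £106150
  Less rehabilitation credit £47000 → £59150

£154200 > £59150, so the alternative minimum tax is the binding amount.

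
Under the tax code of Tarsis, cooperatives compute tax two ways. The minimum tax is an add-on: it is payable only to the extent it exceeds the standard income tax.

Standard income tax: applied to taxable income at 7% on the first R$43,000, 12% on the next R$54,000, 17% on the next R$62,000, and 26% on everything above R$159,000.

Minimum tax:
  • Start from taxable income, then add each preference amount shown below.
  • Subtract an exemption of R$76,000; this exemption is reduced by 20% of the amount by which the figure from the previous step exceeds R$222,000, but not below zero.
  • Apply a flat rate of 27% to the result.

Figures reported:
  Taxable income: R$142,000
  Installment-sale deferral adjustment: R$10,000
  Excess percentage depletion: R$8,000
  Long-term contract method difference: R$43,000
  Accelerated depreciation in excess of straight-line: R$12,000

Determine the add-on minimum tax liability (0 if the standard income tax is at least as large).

Standard income tax:
  R$43,000 × 7% = R$3,010
  R$54,000 × 12% = R$6,480
  R$45,000 × 17% = R$7,650
  → R$17,140

Minimum tax:
  Adjusted income: R$142,000 + R$10,000 + R$8,000 + R$43,000 + R$12,000 = R$215,000
  Exemption: R$215,000 ≤ R$222,000, so full R$76,000 applies
  Base: R$215,000 − R$76,000 = R$139,000
  R$139,000 × 27% = R$37,530

Excess of minimum tax over standard income tax: R$37,530 − R$17,140 = R$20,390.

R$20,390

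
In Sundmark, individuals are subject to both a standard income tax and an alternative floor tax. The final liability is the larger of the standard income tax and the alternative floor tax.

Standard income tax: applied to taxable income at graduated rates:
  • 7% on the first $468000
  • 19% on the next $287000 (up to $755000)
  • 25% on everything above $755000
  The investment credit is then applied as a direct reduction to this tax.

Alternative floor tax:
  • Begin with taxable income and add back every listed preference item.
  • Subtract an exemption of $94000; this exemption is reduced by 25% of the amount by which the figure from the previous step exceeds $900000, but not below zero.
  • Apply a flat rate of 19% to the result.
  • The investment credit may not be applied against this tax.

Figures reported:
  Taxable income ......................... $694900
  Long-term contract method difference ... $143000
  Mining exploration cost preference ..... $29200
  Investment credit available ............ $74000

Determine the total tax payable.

Standard income tax:
  $468000 × 7% = $32760
  $226900 × 19% = $43111
  → $75871
  Less investment credit $74000 → $1871

Alternative floor tax:
  Adjusted income: $694900 + $143000 + $29200 = $867100
  Exemption: $867100 ≤ $900000, so full $94000 applies
  Base: $867100 − $94000 = $773100
  $773100 × 19% = $146889

$146889 > $1871, so the alternative floor tax is the binding amount.

$146889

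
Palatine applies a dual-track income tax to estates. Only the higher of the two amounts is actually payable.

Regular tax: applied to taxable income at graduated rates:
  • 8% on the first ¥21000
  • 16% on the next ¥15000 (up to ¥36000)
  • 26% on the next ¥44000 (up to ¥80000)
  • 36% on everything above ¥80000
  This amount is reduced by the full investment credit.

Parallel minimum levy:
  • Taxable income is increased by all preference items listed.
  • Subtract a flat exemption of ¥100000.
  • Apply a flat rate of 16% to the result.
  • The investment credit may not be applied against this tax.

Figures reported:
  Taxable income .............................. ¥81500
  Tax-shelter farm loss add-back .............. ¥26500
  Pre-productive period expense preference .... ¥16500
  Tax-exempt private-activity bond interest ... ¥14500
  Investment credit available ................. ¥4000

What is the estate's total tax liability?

¥12060

Parallel minimum levy:
  Adjusted income: ¥81500 + ¥26500 + ¥16500 + ¥14500 = ¥139000
  Less exemption ¥100000 → base ¥39000
  ¥39000 × 16% = ¥6240

Regular tax:
  ¥21000 × 8% = ¥1680
  ¥15000 × 16% = ¥2400
  ¥44000 × 26% = ¥11440
  ¥1500 × 36% = ¥540
  → ¥16060
  Less investment credit ¥4000 → ¥12060

¥12060 > ¥6240, so the regular tax governs.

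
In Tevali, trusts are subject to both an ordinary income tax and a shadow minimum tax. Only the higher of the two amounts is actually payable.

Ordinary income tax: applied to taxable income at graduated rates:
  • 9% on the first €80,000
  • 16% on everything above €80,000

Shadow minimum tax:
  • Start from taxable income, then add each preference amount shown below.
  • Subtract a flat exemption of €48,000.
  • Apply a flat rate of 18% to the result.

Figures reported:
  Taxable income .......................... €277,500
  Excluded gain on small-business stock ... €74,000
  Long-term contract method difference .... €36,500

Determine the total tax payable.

€61,200

Shadow minimum tax:
  Adjusted income: €277,500 + €74,000 + €36,500 = €388,000
  Less exemption €48,000 → base €340,000
  €340,000 × 18% = €61,200

Ordinary income tax:
  €80,000 × 9% = €7,200
  €197,500 × 16% = €31,600
  → €38,800

€61,200 > €38,800, so the shadow minimum tax is the binding amount.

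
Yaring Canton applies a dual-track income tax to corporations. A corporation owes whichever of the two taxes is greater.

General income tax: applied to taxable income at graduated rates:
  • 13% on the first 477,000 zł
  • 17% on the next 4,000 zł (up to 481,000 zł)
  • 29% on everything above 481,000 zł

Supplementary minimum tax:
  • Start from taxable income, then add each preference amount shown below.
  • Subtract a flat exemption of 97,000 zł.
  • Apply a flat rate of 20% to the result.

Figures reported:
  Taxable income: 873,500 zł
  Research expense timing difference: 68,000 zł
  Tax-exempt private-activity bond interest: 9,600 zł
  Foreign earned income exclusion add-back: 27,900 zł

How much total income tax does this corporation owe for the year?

176,515 zł

General income tax:
  477,000 zł × 13% = 62,010 zł
  4,000 zł × 17% = 680 zł
  392,500 zł × 29% = 113,825 zł
  → 176,515 zł

Supplementary minimum tax:
  Adjusted income: 873,500 zł + 68,000 zł + 9,600 zł + 27,900 zł = 979,000 zł
  Less exemption 97,000 zł → base 882,000 zł
  882,000 zł × 20% = 176,400 zł

176,515 zł > 176,400 zł, so the general income tax governs.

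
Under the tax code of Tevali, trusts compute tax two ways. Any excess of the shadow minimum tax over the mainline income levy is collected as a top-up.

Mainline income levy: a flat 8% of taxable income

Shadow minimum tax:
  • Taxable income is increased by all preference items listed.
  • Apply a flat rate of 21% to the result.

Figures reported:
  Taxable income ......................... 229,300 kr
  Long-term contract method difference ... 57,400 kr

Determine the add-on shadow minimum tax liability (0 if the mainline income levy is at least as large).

41,863 kr

Shadow minimum tax:
  Adjusted income: 229,300 kr + 57,400 kr = 286,700 kr
  286,700 kr × 21% = 60,207 kr

Mainline income levy:
  229,300 kr × 8% = 18,344 kr

Excess of shadow minimum tax over mainline income levy: 60,207 kr − 18,344 kr = 41,863 kr.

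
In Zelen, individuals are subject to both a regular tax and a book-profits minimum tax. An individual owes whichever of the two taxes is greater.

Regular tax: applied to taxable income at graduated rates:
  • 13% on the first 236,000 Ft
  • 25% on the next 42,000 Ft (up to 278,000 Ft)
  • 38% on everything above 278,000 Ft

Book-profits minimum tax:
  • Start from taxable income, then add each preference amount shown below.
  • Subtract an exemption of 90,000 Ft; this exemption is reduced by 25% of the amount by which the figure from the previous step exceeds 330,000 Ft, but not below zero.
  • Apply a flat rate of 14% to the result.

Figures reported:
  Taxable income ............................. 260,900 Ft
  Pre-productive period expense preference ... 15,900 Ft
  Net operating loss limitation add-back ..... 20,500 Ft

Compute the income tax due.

36,905 Ft

Regular tax:
  236,000 Ft × 13% = 30,680 Ft
  24,900 Ft × 25% = 6,225 Ft
  → 36,905 Ft

Book-profits minimum tax:
  Adjusted income: 260,900 Ft + 15,900 Ft + 20,500 Ft = 297,300 Ft
  Exemption: 297,300 Ft ≤ 330,000 Ft, so full 90,000 Ft applies
  Base: 297,300 Ft − 90,000 Ft = 207,300 Ft
  207,300 Ft × 14% = 29,022 Ft

36,905 Ft > 29,022 Ft, so the regular tax governs.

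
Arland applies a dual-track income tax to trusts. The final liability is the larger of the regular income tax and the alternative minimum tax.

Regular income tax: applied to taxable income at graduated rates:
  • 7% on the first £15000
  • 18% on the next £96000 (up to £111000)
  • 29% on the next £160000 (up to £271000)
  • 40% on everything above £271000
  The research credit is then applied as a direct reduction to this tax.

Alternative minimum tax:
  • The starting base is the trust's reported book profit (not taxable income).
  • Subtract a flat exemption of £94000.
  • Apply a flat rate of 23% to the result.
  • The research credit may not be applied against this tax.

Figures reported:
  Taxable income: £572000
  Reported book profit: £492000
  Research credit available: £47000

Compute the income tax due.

Regular income tax:
  £15000 × 7% = £1050
  £96000 × 18% = £17280
  £160000 × 29% = £46400
  £301000 × 40% = £120400
  → £185130
  Less research credit £47000 → £138130

Alternative minimum tax:
  Base (reported book profit): £492000
  Less exemption £94000 → base £398000
  £398000 × 23% = £91540

£138130 > £91540, so the regular income tax governs.

£138130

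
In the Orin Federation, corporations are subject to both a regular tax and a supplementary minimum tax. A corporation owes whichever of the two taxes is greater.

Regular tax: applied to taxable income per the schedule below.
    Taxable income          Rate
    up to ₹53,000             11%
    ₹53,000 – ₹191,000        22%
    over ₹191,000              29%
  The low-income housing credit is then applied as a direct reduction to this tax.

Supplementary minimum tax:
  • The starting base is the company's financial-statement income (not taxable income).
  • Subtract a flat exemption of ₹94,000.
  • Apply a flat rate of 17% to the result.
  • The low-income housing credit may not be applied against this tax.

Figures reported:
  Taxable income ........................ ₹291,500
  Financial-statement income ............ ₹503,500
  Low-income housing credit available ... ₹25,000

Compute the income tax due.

₹69,615

Supplementary minimum tax:
  Base (financial-statement income): ₹503,500
  Less exemption ₹94,000 → base ₹409,500
  ₹409,500 × 17% = ₹69,615

Regular tax:
  ₹53,000 × 11% = ₹5,830
  ₹138,000 × 22% = ₹30,360
  ₹100,500 × 29% = ₹29,145
  → ₹65,335
  Less low-income housing credit ₹25,000 → ₹40,335

₹69,615 > ₹40,335, so the supplementary minimum tax is the binding amount.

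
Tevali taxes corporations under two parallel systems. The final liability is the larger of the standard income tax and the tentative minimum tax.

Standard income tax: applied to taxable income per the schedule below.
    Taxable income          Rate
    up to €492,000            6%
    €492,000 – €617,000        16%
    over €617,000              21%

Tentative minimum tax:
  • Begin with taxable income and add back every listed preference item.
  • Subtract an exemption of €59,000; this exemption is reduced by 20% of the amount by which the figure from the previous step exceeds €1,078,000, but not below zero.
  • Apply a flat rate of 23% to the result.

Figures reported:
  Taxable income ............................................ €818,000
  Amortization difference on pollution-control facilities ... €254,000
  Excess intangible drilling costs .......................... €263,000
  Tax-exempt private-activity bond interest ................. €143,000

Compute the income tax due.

Standard income tax:
  €492,000 × 6% = €29,520
  €125,000 × 16% = €20,000
  €201,000 × 21% = €42,210
  → €91,730

Tentative minimum tax:
  Adjusted income: €818,000 + €254,000 + €263,000 + €143,000 = €1,478,000
  Exemption: 20% × (€1,478,000 − €1,078,000) = €80,000 ≥ €59,000, so the exemption is fully phased out
  Base: €1,478,000 − €0 = €1,478,000
  €1,478,000 × 23% = €339,940

€339,940 > €91,730, so the tentative minimum tax is the binding amount.

€339,940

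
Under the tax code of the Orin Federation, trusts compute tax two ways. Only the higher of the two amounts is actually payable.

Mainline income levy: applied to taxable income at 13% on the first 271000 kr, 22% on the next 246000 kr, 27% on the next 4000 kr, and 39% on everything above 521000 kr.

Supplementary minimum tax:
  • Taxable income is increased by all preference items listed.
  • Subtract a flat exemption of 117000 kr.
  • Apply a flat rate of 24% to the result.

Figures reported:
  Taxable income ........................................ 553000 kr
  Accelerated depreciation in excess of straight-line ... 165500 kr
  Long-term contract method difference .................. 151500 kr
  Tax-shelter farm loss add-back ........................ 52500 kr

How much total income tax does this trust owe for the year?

193320 kr

Supplementary minimum tax:
  Adjusted income: 553000 kr + 165500 kr + 151500 kr + 52500 kr = 922500 kr
  Less exemption 117000 kr → base 805500 kr
  805500 kr × 24% = 193320 kr

Mainline income levy:
  271000 kr × 13% = 35230 kr
  246000 kr × 22% = 54120 kr
  4000 kr × 27% = 1080 kr
  32000 kr × 39% = 12480 kr
  → 102910 kr

193320 kr > 102910 kr, so the supplementary minimum tax is the binding amount.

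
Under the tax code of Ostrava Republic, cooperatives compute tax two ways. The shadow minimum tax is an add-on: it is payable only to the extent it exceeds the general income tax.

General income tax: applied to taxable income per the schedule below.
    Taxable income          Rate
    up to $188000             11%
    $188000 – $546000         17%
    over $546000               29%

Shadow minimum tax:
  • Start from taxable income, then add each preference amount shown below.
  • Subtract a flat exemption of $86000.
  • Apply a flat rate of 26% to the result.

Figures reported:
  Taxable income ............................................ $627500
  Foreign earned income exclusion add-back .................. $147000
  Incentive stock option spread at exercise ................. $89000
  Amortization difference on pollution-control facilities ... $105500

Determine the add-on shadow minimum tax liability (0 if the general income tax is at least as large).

General income tax:
  $188000 × 11% = $20680
  $358000 × 17% = $60860
  $81500 × 29% = $23635
  → $105175

Shadow minimum tax:
  Adjusted income: $627500 + $147000 + $89000 + $105500 = $969000
  Less exemption $86000 → base $883000
  $883000 × 26% = $229580

Excess of shadow minimum tax over general income tax: $229580 − $105175 = $124405.

$124405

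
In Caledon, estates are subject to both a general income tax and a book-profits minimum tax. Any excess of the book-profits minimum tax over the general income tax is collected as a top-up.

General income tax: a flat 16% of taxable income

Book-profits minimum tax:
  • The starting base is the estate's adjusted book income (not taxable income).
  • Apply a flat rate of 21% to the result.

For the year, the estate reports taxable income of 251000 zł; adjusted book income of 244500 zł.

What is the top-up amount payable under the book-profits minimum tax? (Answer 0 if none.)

General income tax:
  251000 zł × 16% = 40160 zł

Book-profits minimum tax:
  Base (adjusted book income): 244500 zł
  244500 zł × 21% = 51345 zł

Excess of book-profits minimum tax over general income tax: 51345 zł − 40160 zł = 11185 zł.

11185 zł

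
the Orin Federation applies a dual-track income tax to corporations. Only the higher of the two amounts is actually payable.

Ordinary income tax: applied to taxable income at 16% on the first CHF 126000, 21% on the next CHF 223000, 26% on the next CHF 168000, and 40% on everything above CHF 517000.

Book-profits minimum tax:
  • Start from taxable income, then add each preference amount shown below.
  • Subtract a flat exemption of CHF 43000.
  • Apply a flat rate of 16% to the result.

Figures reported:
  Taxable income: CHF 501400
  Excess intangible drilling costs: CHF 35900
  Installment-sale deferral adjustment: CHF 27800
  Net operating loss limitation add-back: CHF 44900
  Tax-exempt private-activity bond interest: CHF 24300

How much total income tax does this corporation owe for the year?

CHF 106614

Book-profits minimum tax:
  Adjusted income: CHF 501400 + CHF 35900 + CHF 27800 + CHF 44900 + CHF 24300 = CHF 634300
  Less exemption CHF 43000 → base CHF 591300
  CHF 591300 × 16% = CHF 94608

Ordinary income tax:
  CHF 126000 × 16% = CHF 20160
  CHF 223000 × 21% = CHF 46830
  CHF 152400 × 26% = CHF 39624
  → CHF 106614

CHF 106614 > CHF 94608, so the ordinary income tax governs.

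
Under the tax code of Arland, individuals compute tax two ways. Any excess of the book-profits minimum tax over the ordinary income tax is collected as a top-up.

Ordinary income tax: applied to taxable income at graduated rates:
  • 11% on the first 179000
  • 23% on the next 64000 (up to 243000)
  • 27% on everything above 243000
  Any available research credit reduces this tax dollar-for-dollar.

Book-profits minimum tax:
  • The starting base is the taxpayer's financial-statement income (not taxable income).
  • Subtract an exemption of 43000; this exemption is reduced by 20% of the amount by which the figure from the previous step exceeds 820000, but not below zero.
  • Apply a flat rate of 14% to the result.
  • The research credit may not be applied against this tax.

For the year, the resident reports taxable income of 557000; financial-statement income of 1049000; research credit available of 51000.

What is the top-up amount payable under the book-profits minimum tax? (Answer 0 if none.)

78670

Book-profits minimum tax:
  Base (financial-statement income): 1049000
  Exemption: 20% × (1049000 − 820000) = 45800 ≥ 43000, so the exemption is fully phased out
  Base: 1049000 − 0 = 1049000
  1049000 × 14% = 146860

Ordinary income tax:
  179000 × 11% = 19690
  64000 × 23% = 14720
  314000 × 27% = 84780
  → 119190
  Less research credit 51000 → 68190

Excess of book-profits minimum tax over ordinary income tax: 146860 − 68190 = 78670.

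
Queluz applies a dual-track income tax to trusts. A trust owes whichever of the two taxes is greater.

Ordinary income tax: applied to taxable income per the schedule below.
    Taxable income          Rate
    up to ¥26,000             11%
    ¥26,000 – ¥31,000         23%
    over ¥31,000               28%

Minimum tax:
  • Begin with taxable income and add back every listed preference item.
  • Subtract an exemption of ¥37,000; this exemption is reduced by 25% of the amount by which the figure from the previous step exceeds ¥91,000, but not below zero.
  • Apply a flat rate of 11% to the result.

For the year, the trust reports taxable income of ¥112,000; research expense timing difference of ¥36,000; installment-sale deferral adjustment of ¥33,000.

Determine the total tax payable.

¥26,690

Ordinary income tax:
  ¥26,000 × 11% = ¥2,860
  ¥5,000 × 23% = ¥1,150
  ¥81,000 × 28% = ¥22,680
  → ¥26,690

Minimum tax:
  Adjusted income: ¥112,000 + ¥36,000 + ¥33,000 = ¥181,000
  Exemption: ¥37,000 − 25% × (¥181,000 − ¥91,000) = ¥37,000 − ¥22,500 = ¥14,500
  Base: ¥181,000 − ¥14,500 = ¥166,500
  ¥166,500 × 11% = ¥18,315

¥26,690 > ¥18,315, so the ordinary income tax governs.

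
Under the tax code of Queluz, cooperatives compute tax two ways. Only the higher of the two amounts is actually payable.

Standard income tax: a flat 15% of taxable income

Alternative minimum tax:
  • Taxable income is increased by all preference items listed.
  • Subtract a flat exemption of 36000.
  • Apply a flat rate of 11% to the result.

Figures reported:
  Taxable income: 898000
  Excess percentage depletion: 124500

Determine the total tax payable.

Standard income tax:
  898000 × 15% = 134700

Alternative minimum tax:
  Adjusted income: 898000 + 124500 = 1022500
  Less exemption 36000 → base 986500
  986500 × 11% = 108515

134700 > 108515, so the standard income tax governs.

134700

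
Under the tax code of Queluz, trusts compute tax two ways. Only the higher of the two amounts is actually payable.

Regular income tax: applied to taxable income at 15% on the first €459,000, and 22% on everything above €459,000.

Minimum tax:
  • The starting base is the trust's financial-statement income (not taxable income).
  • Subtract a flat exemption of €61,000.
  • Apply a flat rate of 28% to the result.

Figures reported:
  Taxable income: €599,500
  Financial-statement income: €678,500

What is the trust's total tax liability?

€172,900

Regular income tax:
  €459,000 × 15% = €68,850
  €140,500 × 22% = €30,910
  → €99,760

Minimum tax:
  Base (financial-statement income): €678,500
  Less exemption €61,000 → base €617,500
  €617,500 × 28% = €172,900

€172,900 > €99,760, so the minimum tax is the binding amount.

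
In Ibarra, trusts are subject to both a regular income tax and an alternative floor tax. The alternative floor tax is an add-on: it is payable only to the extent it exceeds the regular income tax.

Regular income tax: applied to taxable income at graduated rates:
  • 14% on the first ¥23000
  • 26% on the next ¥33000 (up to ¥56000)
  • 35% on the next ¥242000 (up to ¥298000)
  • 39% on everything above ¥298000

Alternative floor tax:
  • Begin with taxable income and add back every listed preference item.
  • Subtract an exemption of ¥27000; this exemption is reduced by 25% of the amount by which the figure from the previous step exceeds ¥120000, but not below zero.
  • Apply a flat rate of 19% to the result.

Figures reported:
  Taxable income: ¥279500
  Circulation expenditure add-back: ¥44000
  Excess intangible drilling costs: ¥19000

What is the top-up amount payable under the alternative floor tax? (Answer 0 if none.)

¥0

Regular income tax:
  ¥23000 × 14% = ¥3220
  ¥33000 × 26% = ¥8580
  ¥223500 × 35% = ¥78225
  → ¥90025

Alternative floor tax:
  Adjusted income: ¥279500 + ¥44000 + ¥19000 = ¥342500
  Exemption: 25% × (¥342500 − ¥120000) = ¥55625 ≥ ¥27000, so the exemption is fully phased out
  Base: ¥342500 − ¥0 = ¥342500
  ¥342500 × 19% = ¥65075

¥65075 ≤ ¥90025, so no add-on is due.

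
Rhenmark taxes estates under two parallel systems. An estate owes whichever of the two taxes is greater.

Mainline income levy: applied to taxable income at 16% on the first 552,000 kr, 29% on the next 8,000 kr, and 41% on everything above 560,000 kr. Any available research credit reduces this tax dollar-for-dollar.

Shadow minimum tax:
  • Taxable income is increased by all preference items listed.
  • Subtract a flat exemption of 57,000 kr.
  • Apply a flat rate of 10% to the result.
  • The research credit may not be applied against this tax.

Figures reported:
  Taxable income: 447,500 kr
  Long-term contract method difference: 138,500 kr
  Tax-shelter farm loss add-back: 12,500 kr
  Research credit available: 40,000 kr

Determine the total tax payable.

Mainline income levy:
  447,500 kr × 16% = 71,600 kr
  Less research credit 40,000 kr → 31,600 kr

Shadow minimum tax:
  Adjusted income: 447,500 kr + 138,500 kr + 12,500 kr = 598,500 kr
  Less exemption 57,000 kr → base 541,500 kr
  541,500 kr × 10% = 54,150 kr

54,150 kr > 31,600 kr, so the shadow minimum tax is the binding amount.

54,150 kr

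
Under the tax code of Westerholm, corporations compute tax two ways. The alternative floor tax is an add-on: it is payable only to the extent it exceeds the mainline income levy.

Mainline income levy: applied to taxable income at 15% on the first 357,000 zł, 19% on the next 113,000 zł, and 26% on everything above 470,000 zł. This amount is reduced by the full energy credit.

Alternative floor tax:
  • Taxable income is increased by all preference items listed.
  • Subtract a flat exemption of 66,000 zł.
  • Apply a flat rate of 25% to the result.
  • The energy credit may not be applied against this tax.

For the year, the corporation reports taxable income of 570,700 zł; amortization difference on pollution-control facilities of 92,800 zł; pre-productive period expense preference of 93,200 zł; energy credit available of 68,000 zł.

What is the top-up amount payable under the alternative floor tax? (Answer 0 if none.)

Alternative floor tax:
  Adjusted income: 570,700 zł + 92,800 zł + 93,200 zł = 756,700 zł
  Less exemption 66,000 zł → base 690,700 zł
  690,700 zł × 25% = 172,675 zł

Mainline income levy:
  357,000 zł × 15% = 53,550 zł
  113,000 zł × 19% = 21,470 zł
  100,700 zł × 26% = 26,182 zł
  → 101,202 zł
  Less energy credit 68,000 zł → 33,202 zł

Excess of alternative floor tax over mainline income levy: 172,675 zł − 33,202 zł = 139,473 zł.

139,473 zł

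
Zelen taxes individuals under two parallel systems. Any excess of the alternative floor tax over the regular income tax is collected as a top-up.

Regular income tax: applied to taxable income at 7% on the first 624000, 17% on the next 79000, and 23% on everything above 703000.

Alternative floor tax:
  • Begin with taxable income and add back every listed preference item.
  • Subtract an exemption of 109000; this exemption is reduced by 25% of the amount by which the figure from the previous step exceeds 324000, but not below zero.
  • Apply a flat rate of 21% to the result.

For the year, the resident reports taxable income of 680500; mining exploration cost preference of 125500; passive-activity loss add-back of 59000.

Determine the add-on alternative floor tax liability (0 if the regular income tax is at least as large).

128365

Regular income tax:
  624000 × 7% = 43680
  56500 × 17% = 9605
  → 53285

Alternative floor tax:
  Adjusted income: 680500 + 125500 + 59000 = 865000
  Exemption: 25% × (865000 − 324000) = 135250 ≥ 109000, so the exemption is fully phased out
  Base: 865000 − 0 = 865000
  865000 × 21% = 181650

Excess of alternative floor tax over regular income tax: 181650 − 53285 = 128365.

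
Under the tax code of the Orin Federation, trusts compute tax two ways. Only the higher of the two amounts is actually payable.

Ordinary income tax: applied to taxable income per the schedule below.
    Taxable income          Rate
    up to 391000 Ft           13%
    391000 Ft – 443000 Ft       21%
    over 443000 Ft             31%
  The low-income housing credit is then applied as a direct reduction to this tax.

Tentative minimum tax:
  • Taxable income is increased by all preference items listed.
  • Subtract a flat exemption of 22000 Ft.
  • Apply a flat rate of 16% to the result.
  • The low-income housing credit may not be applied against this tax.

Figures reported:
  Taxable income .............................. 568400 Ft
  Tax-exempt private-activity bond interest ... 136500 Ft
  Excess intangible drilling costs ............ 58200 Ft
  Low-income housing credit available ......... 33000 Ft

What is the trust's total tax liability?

Tentative minimum tax:
  Adjusted income: 568400 Ft + 136500 Ft + 58200 Ft = 763100 Ft
  Less exemption 22000 Ft → base 741100 Ft
  741100 Ft × 16% = 118576 Ft

Ordinary income tax:
  391000 Ft × 13% = 50830 Ft
  52000 Ft × 21% = 10920 Ft
  125400 Ft × 31% = 38874 Ft
  → 100624 Ft
  Less low-income housing credit 33000 Ft → 67624 Ft

118576 Ft > 67624 Ft, so the tentative minimum tax is the binding amount.

118576 Ft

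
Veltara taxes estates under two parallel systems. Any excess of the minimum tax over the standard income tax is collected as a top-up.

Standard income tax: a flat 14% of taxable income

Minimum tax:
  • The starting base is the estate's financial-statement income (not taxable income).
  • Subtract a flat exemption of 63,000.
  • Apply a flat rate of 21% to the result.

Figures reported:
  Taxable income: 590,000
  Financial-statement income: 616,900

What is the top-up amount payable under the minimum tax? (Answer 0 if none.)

33,719

Minimum tax:
  Base (financial-statement income): 616,900
  Less exemption 63,000 → base 553,900
  553,900 × 21% = 116,319

Standard income tax:
  590,000 × 14% = 82,600

Excess of minimum tax over standard income tax: 116,319 − 82,600 = 33,719.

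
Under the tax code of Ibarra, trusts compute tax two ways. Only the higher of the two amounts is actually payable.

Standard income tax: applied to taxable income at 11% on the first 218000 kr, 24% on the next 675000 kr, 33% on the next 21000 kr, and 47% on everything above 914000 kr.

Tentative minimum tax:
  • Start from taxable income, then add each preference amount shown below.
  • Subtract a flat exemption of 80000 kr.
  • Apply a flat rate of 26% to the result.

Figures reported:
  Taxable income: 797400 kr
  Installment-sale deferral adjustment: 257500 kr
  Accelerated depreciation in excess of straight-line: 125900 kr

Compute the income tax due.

Standard income tax:
  218000 kr × 11% = 23980 kr
  579400 kr × 24% = 139056 kr
  → 163036 kr

Tentative minimum tax:
  Adjusted income: 797400 kr + 257500 kr + 125900 kr = 1180800 kr
  Less exemption 80000 kr → base 1100800 kr
  1100800 kr × 26% = 286208 kr

286208 kr > 163036 kr, so the tentative minimum tax is the binding amount.

286208 kr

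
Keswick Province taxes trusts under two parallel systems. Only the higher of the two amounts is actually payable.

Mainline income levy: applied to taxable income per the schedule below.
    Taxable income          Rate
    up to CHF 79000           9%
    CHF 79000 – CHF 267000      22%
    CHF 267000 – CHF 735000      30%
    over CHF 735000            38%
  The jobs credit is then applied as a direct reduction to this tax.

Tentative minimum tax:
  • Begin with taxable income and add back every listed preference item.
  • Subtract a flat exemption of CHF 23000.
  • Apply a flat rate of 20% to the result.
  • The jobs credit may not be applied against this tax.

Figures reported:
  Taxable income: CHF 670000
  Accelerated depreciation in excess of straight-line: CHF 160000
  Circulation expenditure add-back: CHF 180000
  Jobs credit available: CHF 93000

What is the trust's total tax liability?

CHF 197400

Tentative minimum tax:
  Adjusted income: CHF 670000 + CHF 160000 + CHF 180000 = CHF 1010000
  Less exemption CHF 23000 → base CHF 987000
  CHF 987000 × 20% = CHF 197400

Mainline income levy:
  CHF 79000 × 9% = CHF 7110
  CHF 188000 × 22% = CHF 41360
  CHF 403000 × 30% = CHF 120900
  → CHF 169370
  Less jobs credit CHF 93000 → CHF 76370

CHF 197400 > CHF 76370, so the tentative minimum tax is the binding amount.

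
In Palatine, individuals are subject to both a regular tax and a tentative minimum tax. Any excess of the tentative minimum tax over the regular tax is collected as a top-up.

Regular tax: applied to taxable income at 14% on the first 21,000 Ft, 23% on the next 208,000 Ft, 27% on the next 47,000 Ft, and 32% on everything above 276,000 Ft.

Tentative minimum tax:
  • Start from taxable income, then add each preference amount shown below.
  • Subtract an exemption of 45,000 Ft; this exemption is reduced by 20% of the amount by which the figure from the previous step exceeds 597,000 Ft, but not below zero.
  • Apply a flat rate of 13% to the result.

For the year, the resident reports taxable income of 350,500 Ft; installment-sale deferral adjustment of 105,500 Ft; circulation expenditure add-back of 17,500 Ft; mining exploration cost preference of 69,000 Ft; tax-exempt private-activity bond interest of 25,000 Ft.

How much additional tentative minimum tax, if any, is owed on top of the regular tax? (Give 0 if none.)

0 Ft

Regular tax:
  21,000 Ft × 14% = 2,940 Ft
  208,000 Ft × 23% = 47,840 Ft
  47,000 Ft × 27% = 12,690 Ft
  74,500 Ft × 32% = 23,840 Ft
  → 87,310 Ft

Tentative minimum tax:
  Adjusted income: 350,500 Ft + 105,500 Ft + 17,500 Ft + 69,000 Ft + 25,000 Ft = 567,500 Ft
  Exemption: 567,500 Ft ≤ 597,000 Ft, so full 45,000 Ft applies
  Base: 567,500 Ft − 45,000 Ft = 522,500 Ft
  522,500 Ft × 13% = 67,925 Ft

67,925 Ft ≤ 87,310 Ft, so no add-on is due.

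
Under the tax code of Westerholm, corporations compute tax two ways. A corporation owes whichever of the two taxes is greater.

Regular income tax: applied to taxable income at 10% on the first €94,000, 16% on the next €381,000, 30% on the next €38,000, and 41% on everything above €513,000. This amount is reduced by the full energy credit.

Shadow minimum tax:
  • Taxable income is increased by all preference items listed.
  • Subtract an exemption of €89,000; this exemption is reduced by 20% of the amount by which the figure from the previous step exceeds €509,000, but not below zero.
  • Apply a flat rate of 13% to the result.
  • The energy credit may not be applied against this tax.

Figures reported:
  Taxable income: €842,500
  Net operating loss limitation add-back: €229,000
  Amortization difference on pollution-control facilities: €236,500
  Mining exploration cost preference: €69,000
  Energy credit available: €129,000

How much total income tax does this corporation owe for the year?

Regular income tax:
  €94,000 × 10% = €9,400
  €381,000 × 16% = €60,960
  €38,000 × 30% = €11,400
  €329,500 × 41% = €135,095
  → €216,855
  Less energy credit €129,000 → €87,855

Shadow minimum tax:
  Adjusted income: €842,500 + €229,000 + €236,500 + €69,000 = €1,377,000
  Exemption: 20% × (€1,377,000 − €509,000) = €173,600 ≥ €89,000, so the exemption is fully phased out
  Base: €1,377,000 − €0 = €1,377,000
  €1,377,000 × 13% = €179,010

€179,010 > €87,855, so the shadow minimum tax is the binding amount.

€179,010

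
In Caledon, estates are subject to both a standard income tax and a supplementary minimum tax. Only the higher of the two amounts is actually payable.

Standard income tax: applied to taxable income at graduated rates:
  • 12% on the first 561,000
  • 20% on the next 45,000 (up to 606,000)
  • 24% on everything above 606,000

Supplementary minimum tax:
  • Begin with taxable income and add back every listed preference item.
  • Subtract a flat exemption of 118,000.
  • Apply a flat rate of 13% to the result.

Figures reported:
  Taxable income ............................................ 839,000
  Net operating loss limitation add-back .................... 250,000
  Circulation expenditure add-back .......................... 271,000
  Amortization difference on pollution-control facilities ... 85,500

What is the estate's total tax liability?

Standard income tax:
  561,000 × 12% = 67,320
  45,000 × 20% = 9,000
  233,000 × 24% = 55,920
  → 132,240

Supplementary minimum tax:
  Adjusted income: 839,000 + 250,000 + 271,000 + 85,500 = 1,445,500
  Less exemption 118,000 → base 1,327,500
  1,327,500 × 13% = 172,575

172,575 > 132,240, so the supplementary minimum tax is the binding amount.

172,575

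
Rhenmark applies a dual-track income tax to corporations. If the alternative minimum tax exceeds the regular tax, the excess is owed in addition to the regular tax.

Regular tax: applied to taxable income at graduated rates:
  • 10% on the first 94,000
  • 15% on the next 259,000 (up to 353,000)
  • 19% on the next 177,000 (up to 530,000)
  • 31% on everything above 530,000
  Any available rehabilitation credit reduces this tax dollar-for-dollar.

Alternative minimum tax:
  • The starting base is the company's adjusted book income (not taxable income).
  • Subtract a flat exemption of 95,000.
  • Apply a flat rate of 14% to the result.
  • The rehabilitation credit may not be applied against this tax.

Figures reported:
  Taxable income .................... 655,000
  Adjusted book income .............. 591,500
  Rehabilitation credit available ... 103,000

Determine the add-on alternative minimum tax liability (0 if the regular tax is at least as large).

Alternative minimum tax:
  Base (adjusted book income): 591,500
  Less exemption 95,000 → base 496,500
  496,500 × 14% = 69,510

Regular tax:
  94,000 × 10% = 9,400
  259,000 × 15% = 38,850
  177,000 × 19% = 33,630
  125,000 × 31% = 38,750
  → 120,630
  Less rehabilitation credit 103,000 → 17,630

Excess of alternative minimum tax over regular tax: 69,510 − 17,630 = 51,880.

51,880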